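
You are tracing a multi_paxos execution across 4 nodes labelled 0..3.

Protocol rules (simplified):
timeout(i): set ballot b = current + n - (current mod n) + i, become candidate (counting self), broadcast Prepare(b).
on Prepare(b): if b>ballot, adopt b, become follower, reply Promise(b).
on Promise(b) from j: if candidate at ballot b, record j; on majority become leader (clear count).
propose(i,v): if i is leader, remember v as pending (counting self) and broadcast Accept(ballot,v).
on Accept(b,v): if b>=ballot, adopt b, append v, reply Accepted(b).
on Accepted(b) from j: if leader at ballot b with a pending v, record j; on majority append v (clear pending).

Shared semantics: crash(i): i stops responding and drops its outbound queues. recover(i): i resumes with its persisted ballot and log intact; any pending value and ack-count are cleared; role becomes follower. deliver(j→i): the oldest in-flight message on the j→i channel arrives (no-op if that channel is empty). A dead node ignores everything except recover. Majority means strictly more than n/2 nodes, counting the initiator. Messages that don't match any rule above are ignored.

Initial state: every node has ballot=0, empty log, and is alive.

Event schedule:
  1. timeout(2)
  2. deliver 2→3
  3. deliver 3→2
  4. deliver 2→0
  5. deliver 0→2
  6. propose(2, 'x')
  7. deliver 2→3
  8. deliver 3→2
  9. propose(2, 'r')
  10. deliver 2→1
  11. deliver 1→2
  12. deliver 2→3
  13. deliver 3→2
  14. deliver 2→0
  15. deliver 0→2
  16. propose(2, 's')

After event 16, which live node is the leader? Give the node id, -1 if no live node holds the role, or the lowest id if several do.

2

e1 timeout(2): 2[cand,b=6,-]
e2 deliver 2→3: 3[foll,b=6,-]
e3 deliver 3→2: ·
e4 deliver 2→0: 0[foll,b=6,-]
e5 deliver 0→2: 2[lead,b=6,-]
e6 propose(2,'x'): ·
e7 deliver 2→3: 3[foll,b=6,x]
e8 deliver 3→2: ·
e9 propose(2,'r'): ·
e10 deliver 2→1: 1[foll,b=6,-]
e11 deliver 1→2: ·
e12 deliver 2→3: 3[foll,b=6,x,r]
e13 deliver 3→2: ·
e14 deliver 2→0: 0[foll,b=6,x]
e15 deliver 0→2: 2[lead,b=6,r]
e16 propose(2,'s'): ·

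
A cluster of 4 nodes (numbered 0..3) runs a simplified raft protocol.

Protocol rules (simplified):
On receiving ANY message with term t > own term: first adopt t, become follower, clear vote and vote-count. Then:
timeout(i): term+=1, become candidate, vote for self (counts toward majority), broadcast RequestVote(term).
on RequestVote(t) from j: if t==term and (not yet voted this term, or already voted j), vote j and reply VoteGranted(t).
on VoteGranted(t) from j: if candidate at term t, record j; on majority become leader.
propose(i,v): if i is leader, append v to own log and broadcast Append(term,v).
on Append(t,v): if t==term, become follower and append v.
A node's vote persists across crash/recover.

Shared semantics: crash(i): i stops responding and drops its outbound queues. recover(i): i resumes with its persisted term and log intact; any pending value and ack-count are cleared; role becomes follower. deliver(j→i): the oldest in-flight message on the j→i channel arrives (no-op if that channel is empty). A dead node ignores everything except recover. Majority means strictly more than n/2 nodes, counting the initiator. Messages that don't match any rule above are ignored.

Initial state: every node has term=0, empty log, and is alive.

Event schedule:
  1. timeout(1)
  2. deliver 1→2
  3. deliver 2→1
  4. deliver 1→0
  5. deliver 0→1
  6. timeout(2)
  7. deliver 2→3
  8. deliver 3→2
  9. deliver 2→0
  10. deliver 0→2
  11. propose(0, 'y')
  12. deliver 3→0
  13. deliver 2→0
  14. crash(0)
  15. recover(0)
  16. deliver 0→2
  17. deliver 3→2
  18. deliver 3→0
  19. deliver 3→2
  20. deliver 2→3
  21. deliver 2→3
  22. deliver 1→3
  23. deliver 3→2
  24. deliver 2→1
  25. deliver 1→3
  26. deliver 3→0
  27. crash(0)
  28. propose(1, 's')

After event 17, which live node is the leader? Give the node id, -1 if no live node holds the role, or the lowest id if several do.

e1 timeout(1): 1[cand,t=1,-]
e2 deliver 1→2: 2[foll,t=1,-]
e3 deliver 2→1: ·
e4 deliver 1→0: 0[foll,t=1,-]
e5 deliver 0→1: 1[lead,t=1,-]
e6 timeout(2): 2[cand,t=2,-]
e7 deliver 2→3: 3[foll,t=2,-]
e8 deliver 3→2: ·
e9 deliver 2→0: 0[foll,t=2,-]
e10 deliver 0→2: 2[lead,t=2,-]
e11 propose(0,'y'): ·
e12 deliver 3→0: ·
e13 deliver 2→0: ·
e14 crash(0): 0[✗foll,t=2,-]
e15 recover(0): 0[foll,t=2,-]
e16 deliver 0→2: ·
e17 deliver 3→2: ·

1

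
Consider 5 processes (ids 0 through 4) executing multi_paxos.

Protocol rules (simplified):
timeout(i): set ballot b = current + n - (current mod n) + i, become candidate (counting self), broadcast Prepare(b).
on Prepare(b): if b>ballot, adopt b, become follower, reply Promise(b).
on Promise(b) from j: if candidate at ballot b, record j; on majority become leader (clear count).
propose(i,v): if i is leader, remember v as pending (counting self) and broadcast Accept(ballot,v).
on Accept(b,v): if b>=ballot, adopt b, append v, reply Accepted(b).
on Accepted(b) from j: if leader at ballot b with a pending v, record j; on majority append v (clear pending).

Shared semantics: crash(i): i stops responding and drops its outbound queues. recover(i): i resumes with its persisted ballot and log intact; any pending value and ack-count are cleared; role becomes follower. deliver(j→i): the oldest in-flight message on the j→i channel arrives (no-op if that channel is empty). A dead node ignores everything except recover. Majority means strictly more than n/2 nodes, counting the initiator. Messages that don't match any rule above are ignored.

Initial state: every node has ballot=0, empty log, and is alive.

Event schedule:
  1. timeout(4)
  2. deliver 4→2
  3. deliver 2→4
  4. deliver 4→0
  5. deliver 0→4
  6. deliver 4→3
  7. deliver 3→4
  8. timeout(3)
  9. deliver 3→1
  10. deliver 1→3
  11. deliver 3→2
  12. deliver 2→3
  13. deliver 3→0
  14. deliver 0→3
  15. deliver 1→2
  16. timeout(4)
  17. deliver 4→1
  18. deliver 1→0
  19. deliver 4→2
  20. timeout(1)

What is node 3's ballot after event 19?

after 1 — timeout(4): n4:cand/b9/[-]
after 2 — deliver 4→2: n2:foll/b9/[-]
after 3 — deliver 2→4: ·
after 4 — deliver 4→0: n0:foll/b9/[-]
after 5 — deliver 0→4: n4:lead/b9/[-]
after 6 — deliver 4→3: n3:foll/b9/[-]
after 7 — deliver 3→4: ·
after 8 — timeout(3): n3:cand/b13/[-]
after 9 — deliver 3→1: n1:foll/b13/[-]
after 10 — deliver 1→3: ·
after 11 — deliver 3→2: n2:foll/b13/[-]
after 12 — deliver 2→3: n3:lead/b13/[-]
after 13 — deliver 3→0: n0:foll/b13/[-]
after 14 — deliver 0→3: ·
after 15 — deliver 1→2: ·
after 16 — timeout(4): n4:cand/b14/[-]
after 17 — deliver 4→1: ·
after 18 — deliver 1→0: ·
after 19 — deliver 4→2: n2:foll/b14/[-]

13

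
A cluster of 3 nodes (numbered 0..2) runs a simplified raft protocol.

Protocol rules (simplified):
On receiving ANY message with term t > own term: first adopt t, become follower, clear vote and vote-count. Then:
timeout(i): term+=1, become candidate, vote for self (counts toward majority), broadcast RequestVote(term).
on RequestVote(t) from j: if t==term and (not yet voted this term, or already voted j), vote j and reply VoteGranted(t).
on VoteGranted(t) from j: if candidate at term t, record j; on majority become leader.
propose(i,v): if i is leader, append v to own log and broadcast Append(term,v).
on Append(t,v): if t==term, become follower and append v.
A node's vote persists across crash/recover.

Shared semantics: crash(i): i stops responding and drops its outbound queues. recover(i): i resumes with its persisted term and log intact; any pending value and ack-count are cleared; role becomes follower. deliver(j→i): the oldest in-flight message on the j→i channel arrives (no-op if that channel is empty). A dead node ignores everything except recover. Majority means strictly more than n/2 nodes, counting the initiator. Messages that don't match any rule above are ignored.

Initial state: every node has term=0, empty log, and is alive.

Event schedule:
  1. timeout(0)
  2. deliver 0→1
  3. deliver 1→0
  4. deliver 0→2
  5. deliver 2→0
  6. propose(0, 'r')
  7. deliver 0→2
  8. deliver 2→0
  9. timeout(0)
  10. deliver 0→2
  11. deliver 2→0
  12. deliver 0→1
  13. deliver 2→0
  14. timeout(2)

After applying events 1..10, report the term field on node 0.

step 1 timeout(0): 0={cand,t=1,log=-}
step 2 deliver 0→1: 1={foll,t=1,log=-}
step 3 deliver 1→0: 0={lead,t=1,log=-}
step 4 deliver 0→2: 2={foll,t=1,log=-}
step 5 deliver 2→0: —
step 6 propose(0,'r'): 0={lead,t=1,log=r}
step 7 deliver 0→2: 2={foll,t=1,log=r}
step 8 deliver 2→0: —
step 9 timeout(0): 0={cand,t=2,log=r}
step 10 deliver 0→2: 2={foll,t=2,log=r}

2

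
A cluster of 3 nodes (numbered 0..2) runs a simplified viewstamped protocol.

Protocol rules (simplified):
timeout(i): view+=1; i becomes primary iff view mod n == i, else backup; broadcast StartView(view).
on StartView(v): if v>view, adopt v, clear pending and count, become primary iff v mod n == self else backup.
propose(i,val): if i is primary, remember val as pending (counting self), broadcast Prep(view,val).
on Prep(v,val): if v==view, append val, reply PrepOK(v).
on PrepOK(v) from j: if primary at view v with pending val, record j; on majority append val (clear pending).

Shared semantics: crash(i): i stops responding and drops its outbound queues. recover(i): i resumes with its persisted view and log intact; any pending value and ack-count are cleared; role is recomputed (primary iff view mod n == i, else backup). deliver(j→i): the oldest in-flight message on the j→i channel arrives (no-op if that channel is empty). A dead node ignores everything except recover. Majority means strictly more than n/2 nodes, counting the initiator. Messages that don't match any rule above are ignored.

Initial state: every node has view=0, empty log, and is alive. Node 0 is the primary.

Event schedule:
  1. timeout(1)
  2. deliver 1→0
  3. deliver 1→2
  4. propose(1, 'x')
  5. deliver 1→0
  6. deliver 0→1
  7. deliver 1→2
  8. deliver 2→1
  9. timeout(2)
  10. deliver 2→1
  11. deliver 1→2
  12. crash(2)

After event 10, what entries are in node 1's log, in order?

x

e1 timeout(1): 1[prim,v=1,-]
e2 deliver 1→0: 0[back,v=1,-]
e3 deliver 1→2: 2[back,v=1,-]
e4 propose(1,'x'): ·
e5 deliver 1→0: 0[back,v=1,x]
e6 deliver 0→1: 1[prim,v=1,x]
e7 deliver 1→2: 2[back,v=1,x]
e8 deliver 2→1: ·
e9 timeout(2): 2[prim,v=2,x]
e10 deliver 2→1: 1[back,v=2,x]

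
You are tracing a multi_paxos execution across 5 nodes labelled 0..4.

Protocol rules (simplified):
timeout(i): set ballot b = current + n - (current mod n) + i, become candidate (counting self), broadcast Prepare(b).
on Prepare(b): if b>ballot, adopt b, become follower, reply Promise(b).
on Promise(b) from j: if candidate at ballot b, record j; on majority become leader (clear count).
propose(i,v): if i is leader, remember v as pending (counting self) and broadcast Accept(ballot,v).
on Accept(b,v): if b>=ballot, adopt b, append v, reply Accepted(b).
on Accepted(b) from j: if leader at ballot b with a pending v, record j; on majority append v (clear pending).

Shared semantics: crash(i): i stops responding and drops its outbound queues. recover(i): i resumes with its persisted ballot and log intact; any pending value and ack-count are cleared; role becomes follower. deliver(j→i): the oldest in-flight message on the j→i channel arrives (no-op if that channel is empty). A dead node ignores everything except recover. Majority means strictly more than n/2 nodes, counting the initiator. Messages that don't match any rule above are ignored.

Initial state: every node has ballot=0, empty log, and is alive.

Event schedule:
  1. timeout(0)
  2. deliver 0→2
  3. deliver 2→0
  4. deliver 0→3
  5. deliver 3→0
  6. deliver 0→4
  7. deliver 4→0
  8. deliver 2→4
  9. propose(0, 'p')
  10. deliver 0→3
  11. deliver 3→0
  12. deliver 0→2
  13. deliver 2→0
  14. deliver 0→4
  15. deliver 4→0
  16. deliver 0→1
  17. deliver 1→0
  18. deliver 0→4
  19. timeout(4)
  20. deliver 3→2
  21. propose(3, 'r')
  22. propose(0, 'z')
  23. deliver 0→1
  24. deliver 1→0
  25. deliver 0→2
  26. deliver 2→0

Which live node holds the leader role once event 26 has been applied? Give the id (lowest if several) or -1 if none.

[1] timeout(0) → N0(cand b5 [-])
[2] deliver 0→2 → N2(foll b5 [-])
[3] deliver 2→0 → ∅
[4] deliver 0→3 → N3(foll b5 [-])
[5] deliver 3→0 → N0(lead b5 [-])
[6] deliver 0→4 → N4(foll b5 [-])
[7] deliver 4→0 → ∅
[8] deliver 2→4 → ∅
[9] propose(0,'p') → ∅
[10] deliver 0→3 → N3(foll b5 [p])
[11] deliver 3→0 → ∅
[12] deliver 0→2 → N2(foll b5 [p])
[13] deliver 2→0 → N0(lead b5 [p])
[14] deliver 0→4 → N4(foll b5 [p])
[15] deliver 4→0 → ∅
[16] deliver 0→1 → N1(foll b5 [-])
[17] deliver 1→0 → ∅
[18] deliver 0→4 → ∅
[19] timeout(4) → N4(cand b14 [p])
[20] deliver 3→2 → ∅
[21] propose(3,'r') → ∅
[22] propose(0,'z') → ∅
[23] deliver 0→1 → N1(foll b5 [p])
[24] deliver 1→0 → ∅
[25] deliver 0→2 → N2(foll b5 [p,z])
[26] deliver 2→0 → N0(lead b5 [p,z])

0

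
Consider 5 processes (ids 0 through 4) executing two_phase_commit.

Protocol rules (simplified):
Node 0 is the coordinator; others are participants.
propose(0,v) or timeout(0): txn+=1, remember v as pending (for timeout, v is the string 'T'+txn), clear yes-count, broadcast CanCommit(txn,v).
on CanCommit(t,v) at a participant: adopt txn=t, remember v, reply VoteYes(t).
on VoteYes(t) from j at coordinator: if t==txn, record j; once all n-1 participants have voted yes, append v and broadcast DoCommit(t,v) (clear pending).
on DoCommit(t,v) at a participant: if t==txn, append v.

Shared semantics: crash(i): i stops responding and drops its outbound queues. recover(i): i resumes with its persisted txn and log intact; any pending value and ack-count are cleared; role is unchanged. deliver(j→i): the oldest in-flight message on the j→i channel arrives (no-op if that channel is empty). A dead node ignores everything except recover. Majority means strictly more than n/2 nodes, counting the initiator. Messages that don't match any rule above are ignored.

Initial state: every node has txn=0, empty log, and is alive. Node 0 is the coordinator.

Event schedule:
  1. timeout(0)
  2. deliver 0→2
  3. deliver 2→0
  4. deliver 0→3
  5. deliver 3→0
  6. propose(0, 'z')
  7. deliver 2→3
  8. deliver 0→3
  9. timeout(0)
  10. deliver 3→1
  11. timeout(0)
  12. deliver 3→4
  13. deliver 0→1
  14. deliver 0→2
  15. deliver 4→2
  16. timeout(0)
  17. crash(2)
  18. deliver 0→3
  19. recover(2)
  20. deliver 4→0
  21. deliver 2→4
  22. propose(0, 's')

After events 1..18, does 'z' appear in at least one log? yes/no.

step 1 timeout(0): 0={coor,t=1,log=-}
step 2 deliver 0→2: 2={part,t=1,log=-}
step 3 deliver 2→0: —
step 4 deliver 0→3: 3={part,t=1,log=-}
step 5 deliver 3→0: —
step 6 propose(0,'z'): 0={coor,t=2,log=-}
step 7 deliver 2→3: —
step 8 deliver 0→3: 3={part,t=2,log=-}
step 9 timeout(0): 0={coor,t=3,log=-}
step 10 deliver 3→1: —
step 11 timeout(0): 0={coor,t=4,log=-}
step 12 deliver 3→4: —
step 13 deliver 0→1: 1={part,t=1,log=-}
step 14 deliver 0→2: 2={part,t=2,log=-}
step 15 deliver 4→2: —
step 16 timeout(0): 0={coor,t=5,log=-}
step 17 crash(2): 2={✗part,t=2,log=-}
step 18 deliver 0→3: 3={part,t=3,log=-}

no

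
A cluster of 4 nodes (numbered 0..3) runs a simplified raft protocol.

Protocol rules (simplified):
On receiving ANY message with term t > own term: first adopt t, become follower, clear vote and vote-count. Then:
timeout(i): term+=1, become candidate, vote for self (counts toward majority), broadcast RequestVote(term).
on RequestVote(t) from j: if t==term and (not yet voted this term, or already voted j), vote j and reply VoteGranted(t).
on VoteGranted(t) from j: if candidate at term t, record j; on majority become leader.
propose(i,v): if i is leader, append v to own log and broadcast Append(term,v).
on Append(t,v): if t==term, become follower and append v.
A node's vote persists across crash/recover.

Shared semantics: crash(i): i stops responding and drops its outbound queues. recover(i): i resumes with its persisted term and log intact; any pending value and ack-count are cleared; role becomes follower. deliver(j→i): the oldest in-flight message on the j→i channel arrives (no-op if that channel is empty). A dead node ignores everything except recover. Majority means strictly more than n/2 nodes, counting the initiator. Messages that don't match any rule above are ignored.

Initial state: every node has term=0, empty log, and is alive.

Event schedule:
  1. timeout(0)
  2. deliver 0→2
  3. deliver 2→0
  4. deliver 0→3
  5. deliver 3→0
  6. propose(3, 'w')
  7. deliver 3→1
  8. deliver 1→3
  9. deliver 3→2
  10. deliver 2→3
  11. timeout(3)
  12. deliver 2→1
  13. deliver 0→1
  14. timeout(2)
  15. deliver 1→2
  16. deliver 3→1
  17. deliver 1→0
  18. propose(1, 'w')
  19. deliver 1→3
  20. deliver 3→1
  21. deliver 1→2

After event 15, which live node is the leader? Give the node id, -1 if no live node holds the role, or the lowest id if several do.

0

step 1 timeout(0): 0={cand,t=1,log=-}
step 2 deliver 0→2: 2={foll,t=1,log=-}
step 3 deliver 2→0: —
step 4 deliver 0→3: 3={foll,t=1,log=-}
step 5 deliver 3→0: 0={lead,t=1,log=-}
step 6 propose(3,'w'): —
step 7 deliver 3→1: —
step 8 deliver 1→3: —
step 9 deliver 3→2: —
step 10 deliver 2→3: —
step 11 timeout(3): 3={cand,t=2,log=-}
step 12 deliver 2→1: —
step 13 deliver 0→1: 1={foll,t=1,log=-}
step 14 timeout(2): 2={cand,t=2,log=-}
step 15 deliver 1→2: —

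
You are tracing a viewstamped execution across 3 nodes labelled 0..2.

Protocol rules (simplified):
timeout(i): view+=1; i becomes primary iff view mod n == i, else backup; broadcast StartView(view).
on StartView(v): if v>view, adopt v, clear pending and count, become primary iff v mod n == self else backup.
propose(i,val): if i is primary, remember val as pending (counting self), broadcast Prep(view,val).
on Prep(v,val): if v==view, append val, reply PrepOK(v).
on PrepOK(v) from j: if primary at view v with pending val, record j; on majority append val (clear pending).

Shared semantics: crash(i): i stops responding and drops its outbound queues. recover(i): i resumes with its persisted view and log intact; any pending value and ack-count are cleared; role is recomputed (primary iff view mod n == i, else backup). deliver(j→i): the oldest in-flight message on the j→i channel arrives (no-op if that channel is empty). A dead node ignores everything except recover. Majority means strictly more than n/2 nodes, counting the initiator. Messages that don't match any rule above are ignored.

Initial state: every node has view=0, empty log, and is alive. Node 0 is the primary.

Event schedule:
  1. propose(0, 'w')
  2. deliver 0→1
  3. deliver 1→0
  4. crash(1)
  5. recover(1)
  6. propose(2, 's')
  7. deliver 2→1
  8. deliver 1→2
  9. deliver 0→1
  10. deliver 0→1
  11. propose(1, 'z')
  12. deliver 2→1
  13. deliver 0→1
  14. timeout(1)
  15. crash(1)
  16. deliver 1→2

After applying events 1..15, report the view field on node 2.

0

e1 propose(0,'w'): ·
e2 deliver 0→1: 1[back,v=0,w]
e3 deliver 1→0: 0[prim,v=0,w]
e4 crash(1): 1[✗back,v=0,w]
e5 recover(1): 1[back,v=0,w]
e6 propose(2,'s'): ·
e7 deliver 2→1: ·
e8 deliver 1→2: ·
e9 deliver 0→1: ·
e10 deliver 0→1: ·
e11 propose(1,'z'): ·
e12 deliver 2→1: ·
e13 deliver 0→1: ·
e14 timeout(1): 1[prim,v=1,w]
e15 crash(1): 1[✗prim,v=1,w]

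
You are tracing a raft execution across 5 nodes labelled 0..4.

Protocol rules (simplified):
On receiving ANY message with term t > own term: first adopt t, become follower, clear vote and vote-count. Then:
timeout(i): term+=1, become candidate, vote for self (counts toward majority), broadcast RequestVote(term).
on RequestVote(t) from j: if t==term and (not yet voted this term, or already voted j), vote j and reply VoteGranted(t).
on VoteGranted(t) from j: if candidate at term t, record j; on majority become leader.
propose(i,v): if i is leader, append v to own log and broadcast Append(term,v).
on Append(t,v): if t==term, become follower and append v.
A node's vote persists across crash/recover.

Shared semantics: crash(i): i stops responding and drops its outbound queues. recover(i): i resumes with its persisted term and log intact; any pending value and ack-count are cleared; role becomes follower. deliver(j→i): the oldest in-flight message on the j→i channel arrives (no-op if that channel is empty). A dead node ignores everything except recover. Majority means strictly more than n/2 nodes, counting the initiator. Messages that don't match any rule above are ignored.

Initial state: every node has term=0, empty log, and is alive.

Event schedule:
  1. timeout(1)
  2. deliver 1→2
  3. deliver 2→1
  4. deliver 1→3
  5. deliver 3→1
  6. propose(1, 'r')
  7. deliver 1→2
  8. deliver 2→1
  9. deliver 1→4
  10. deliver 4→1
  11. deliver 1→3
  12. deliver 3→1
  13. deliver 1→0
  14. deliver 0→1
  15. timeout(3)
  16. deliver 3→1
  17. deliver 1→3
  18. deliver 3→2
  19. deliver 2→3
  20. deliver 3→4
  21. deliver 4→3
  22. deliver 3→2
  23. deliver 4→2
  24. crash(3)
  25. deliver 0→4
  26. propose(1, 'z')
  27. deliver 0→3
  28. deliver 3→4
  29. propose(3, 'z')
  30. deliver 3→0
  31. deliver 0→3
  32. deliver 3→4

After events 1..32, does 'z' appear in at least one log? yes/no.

no

e1 timeout(1): 1[cand,t=1,-]
e2 deliver 1→2: 2[foll,t=1,-]
e3 deliver 2→1: ·
e4 deliver 1→3: 3[foll,t=1,-]
e5 deliver 3→1: 1[lead,t=1,-]
e6 propose(1,'r'): 1[lead,t=1,r]
e7 deliver 1→2: 2[foll,t=1,r]
e8 deliver 2→1: ·
e9 deliver 1→4: 4[foll,t=1,-]
e10 deliver 4→1: ·
e11 deliver 1→3: 3[foll,t=1,r]
e12 deliver 3→1: ·
e13 deliver 1→0: 0[foll,t=1,-]
e14 deliver 0→1: ·
e15 timeout(3): 3[cand,t=2,r]
e16 deliver 3→1: 1[foll,t=2,r]
e17 deliver 1→3: ·
e18 deliver 3→2: 2[foll,t=2,r]
e19 deliver 2→3: 3[lead,t=2,r]
e20 deliver 3→4: 4[foll,t=2,-]
e21 deliver 4→3: ·
e22 deliver 3→2: ·
e23 deliver 4→2: ·
e24 crash(3): 3[✗lead,t=2,r]
e25 deliver 0→4: ·
e26 propose(1,'z'): ·
e27 deliver 0→3: ·
e28 deliver 3→4: ·
e29 propose(3,'z'): ·
e30 deliver 3→0: ·
e31 deliver 0→3: ·
e32 deliver 3→4: ·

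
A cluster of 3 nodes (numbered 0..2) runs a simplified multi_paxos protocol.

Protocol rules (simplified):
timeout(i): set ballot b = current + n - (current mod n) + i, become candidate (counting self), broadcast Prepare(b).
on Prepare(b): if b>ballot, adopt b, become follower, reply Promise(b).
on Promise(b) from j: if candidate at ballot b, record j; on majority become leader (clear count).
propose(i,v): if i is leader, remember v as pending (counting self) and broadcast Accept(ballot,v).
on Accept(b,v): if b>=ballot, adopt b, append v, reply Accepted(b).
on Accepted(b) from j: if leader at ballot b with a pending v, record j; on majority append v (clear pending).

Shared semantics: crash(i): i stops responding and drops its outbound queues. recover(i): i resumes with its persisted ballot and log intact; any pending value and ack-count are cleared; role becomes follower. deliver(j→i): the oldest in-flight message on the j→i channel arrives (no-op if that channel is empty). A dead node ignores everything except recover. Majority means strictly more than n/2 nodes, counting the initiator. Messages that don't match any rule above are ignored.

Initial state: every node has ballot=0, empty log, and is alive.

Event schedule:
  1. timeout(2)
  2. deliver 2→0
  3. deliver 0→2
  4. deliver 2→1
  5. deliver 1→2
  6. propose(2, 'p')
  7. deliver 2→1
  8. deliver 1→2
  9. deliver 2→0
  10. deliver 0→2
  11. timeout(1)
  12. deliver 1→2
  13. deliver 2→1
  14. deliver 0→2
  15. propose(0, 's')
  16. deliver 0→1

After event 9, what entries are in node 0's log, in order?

e1 timeout(2): 2[cand,b=5,-]
e2 deliver 2→0: 0[foll,b=5,-]
e3 deliver 0→2: 2[lead,b=5,-]
e4 deliver 2→1: 1[foll,b=5,-]
e5 deliver 1→2: ·
e6 propose(2,'p'): ·
e7 deliver 2→1: 1[foll,b=5,p]
e8 deliver 1→2: 2[lead,b=5,p]
e9 deliver 2→0: 0[foll,b=5,p]

p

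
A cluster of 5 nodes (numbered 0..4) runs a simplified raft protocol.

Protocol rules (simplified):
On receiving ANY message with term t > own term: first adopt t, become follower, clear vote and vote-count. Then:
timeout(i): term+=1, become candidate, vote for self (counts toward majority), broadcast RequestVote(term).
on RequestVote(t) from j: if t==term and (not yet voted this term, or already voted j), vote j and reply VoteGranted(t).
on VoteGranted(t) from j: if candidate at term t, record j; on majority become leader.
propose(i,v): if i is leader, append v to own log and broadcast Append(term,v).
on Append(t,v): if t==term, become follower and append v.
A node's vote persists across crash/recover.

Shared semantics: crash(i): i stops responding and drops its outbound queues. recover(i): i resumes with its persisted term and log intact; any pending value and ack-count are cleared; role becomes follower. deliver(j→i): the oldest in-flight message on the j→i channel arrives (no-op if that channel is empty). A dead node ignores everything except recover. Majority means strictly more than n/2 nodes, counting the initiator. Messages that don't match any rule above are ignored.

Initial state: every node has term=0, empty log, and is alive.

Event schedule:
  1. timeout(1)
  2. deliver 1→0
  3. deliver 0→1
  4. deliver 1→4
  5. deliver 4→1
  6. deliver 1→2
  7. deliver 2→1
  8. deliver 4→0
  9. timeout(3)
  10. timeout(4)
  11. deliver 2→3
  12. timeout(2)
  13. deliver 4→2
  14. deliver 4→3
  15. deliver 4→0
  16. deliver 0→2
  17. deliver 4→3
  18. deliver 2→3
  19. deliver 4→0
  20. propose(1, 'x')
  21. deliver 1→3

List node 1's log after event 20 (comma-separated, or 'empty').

step 1 timeout(1): 1={cand,t=1,log=-}
step 2 deliver 1→0: 0={foll,t=1,log=-}
step 3 deliver 0→1: —
step 4 deliver 1→4: 4={foll,t=1,log=-}
step 5 deliver 4→1: 1={lead,t=1,log=-}
step 6 deliver 1→2: 2={foll,t=1,log=-}
step 7 deliver 2→1: —
step 8 deliver 4→0: —
step 9 timeout(3): 3={cand,t=1,log=-}
step 10 timeout(4): 4={cand,t=2,log=-}
step 11 deliver 2→3: —
step 12 timeout(2): 2={cand,t=2,log=-}
step 13 deliver 4→2: —
step 14 deliver 4→3: 3={foll,t=2,log=-}
step 15 deliver 4→0: 0={foll,t=2,log=-}
step 16 deliver 0→2: —
step 17 deliver 4→3: —
step 18 deliver 2→3: —
step 19 deliver 4→0: —
step 20 propose(1,'x'): 1={lead,t=1,log=x}

x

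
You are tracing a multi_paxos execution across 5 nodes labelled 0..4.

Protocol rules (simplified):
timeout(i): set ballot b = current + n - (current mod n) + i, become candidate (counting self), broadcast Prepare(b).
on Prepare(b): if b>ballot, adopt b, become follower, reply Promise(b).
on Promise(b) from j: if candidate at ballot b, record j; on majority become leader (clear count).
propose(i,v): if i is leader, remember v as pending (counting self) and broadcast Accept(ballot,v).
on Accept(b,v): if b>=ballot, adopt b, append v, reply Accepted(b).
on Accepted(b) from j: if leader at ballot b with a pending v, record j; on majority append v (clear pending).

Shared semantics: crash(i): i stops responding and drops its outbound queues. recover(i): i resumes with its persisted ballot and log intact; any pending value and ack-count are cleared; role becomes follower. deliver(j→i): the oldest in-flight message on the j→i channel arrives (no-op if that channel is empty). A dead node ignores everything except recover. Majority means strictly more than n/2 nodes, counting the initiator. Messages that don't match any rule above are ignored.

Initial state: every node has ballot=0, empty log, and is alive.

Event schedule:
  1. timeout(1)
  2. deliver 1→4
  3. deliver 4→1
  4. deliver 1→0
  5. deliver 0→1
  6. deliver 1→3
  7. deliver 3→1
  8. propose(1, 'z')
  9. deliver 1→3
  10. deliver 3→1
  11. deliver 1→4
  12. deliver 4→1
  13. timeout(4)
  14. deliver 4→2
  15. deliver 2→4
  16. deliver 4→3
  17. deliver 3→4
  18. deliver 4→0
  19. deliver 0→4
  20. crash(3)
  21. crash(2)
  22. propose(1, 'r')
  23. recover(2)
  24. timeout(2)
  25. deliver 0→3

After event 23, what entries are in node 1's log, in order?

z

[1] timeout(1) → N1(cand b6 [-])
[2] deliver 1→4 → N4(foll b6 [-])
[3] deliver 4→1 → ∅
[4] deliver 1→0 → N0(foll b6 [-])
[5] deliver 0→1 → N1(lead b6 [-])
[6] deliver 1→3 → N3(foll b6 [-])
[7] deliver 3→1 → ∅
[8] propose(1,'z') → ∅
[9] deliver 1→3 → N3(foll b6 [z])
[10] deliver 3→1 → ∅
[11] deliver 1→4 → N4(foll b6 [z])
[12] deliver 4→1 → N1(lead b6 [z])
[13] timeout(4) → N4(cand b14 [z])
[14] deliver 4→2 → N2(foll b14 [-])
[15] deliver 2→4 → ∅
[16] deliver 4→3 → N3(foll b14 [z])
[17] deliver 3→4 → N4(lead b14 [z])
[18] deliver 4→0 → N0(foll b14 [-])
[19] deliver 0→4 → ∅
[20] crash(3) → N3(✗foll b14 [z])
[21] crash(2) → N2(✗foll b14 [-])
[22] propose(1,'r') → ∅
[23] recover(2) → N2(foll b14 [-])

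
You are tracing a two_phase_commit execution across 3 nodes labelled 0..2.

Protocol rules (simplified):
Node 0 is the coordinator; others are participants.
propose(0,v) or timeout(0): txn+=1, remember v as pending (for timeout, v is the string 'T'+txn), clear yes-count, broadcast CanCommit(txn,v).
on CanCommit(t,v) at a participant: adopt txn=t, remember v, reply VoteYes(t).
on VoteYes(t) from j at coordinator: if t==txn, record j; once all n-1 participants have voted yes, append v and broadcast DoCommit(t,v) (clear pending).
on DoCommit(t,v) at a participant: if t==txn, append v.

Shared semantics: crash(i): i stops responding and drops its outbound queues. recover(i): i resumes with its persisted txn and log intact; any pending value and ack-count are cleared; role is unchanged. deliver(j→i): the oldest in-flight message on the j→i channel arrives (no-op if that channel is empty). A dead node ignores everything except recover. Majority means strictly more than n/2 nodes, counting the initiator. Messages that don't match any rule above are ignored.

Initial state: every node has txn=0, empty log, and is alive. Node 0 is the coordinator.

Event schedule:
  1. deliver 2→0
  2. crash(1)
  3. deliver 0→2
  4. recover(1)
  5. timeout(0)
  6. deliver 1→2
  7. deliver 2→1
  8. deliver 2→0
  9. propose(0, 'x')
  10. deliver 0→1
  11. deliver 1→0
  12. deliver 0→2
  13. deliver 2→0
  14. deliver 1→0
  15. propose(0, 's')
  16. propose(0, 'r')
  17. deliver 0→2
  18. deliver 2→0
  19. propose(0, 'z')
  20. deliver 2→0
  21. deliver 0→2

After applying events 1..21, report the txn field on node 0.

5

step 1 deliver 2→0: —
step 2 crash(1): 1={✗part,t=0,log=-}
step 3 deliver 0→2: —
step 4 recover(1): 1={part,t=0,log=-}
step 5 timeout(0): 0={coor,t=1,log=-}
step 6 deliver 1→2: —
step 7 deliver 2→1: —
step 8 deliver 2→0: —
step 9 propose(0,'x'): 0={coor,t=2,log=-}
step 10 deliver 0→1: 1={part,t=1,log=-}
step 11 deliver 1→0: —
step 12 deliver 0→2: 2={part,t=1,log=-}
step 13 deliver 2→0: —
step 14 deliver 1→0: —
step 15 propose(0,'s'): 0={coor,t=3,log=-}
step 16 propose(0,'r'): 0={coor,t=4,log=-}
step 17 deliver 0→2: 2={part,t=2,log=-}
step 18 deliver 2→0: —
step 19 propose(0,'z'): 0={coor,t=5,log=-}
step 20 deliver 2→0: —
step 21 deliver 0→2: 2={part,t=3,log=-}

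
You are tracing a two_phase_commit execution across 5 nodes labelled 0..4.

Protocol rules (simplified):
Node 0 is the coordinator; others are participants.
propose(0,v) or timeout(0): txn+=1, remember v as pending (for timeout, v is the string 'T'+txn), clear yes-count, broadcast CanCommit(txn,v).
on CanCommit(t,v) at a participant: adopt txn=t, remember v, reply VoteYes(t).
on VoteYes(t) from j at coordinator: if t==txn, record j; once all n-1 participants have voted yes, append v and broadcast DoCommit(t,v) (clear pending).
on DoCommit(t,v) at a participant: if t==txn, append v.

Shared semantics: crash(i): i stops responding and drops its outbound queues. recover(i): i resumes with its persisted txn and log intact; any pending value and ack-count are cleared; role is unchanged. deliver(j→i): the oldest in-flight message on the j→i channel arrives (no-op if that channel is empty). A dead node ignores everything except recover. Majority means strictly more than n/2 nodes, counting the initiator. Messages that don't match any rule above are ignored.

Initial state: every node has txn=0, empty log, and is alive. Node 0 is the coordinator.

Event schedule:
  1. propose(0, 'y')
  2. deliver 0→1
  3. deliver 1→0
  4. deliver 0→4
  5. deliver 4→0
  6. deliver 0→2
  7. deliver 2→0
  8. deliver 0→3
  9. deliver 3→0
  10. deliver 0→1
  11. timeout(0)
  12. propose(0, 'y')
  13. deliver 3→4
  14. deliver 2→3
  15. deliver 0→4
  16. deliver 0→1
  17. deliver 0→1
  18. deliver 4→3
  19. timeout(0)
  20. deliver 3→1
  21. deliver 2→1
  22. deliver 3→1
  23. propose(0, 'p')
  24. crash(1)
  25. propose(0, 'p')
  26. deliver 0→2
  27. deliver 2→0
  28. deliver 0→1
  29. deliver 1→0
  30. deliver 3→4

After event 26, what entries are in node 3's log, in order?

empty

1. propose(0,'y'):  <0:coor t1 ->
2. deliver 0→1:  <1:part t1 ->
3. deliver 1→0:  nop
4. deliver 0→4:  <4:part t1 ->
5. deliver 4→0:  nop
6. deliver 0→2:  <2:part t1 ->
7. deliver 2→0:  nop
8. deliver 0→3:  <3:part t1 ->
9. deliver 3→0:  <0:coor t1 y>
10. deliver 0→1:  <1:part t1 y>
11. timeout(0):  <0:coor t2 y>
12. propose(0,'y'):  <0:coor t3 y>
13. deliver 3→4:  nop
14. deliver 2→3:  nop
15. deliver 0→4:  <4:part t1 y>
16. deliver 0→1:  <1:part t2 y>
17. deliver 0→1:  <1:part t3 y>
18. deliver 4→3:  nop
19. timeout(0):  <0:coor t4 y>
20. deliver 3→1:  nop
21. deliver 2→1:  nop
22. deliver 3→1:  nop
23. propose(0,'p'):  <0:coor t5 y>
24. crash(1):  <1:✗part t3 y>
25. propose(0,'p'):  <0:coor t6 y>
26. deliver 0→2:  <2:part t1 y>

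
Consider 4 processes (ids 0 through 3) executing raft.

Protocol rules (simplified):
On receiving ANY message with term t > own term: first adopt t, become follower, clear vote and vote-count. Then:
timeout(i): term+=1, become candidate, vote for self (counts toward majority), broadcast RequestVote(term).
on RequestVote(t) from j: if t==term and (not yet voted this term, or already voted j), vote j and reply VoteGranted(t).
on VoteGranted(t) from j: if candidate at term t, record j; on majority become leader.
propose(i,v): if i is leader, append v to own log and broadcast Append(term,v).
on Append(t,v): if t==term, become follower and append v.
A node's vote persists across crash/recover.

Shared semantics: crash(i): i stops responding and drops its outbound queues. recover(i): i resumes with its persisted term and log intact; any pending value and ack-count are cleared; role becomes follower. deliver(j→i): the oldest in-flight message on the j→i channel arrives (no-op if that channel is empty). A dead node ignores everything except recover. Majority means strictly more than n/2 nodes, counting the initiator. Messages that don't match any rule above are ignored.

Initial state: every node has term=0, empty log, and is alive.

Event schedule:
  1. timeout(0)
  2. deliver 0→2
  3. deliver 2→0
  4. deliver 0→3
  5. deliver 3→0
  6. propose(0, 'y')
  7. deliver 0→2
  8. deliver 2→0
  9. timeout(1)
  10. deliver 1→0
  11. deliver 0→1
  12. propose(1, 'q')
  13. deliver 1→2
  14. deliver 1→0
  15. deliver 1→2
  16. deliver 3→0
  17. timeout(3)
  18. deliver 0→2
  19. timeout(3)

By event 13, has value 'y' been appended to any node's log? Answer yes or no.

[1] timeout(0) → N0(cand t1 [-])
[2] deliver 0→2 → N2(foll t1 [-])
[3] deliver 2→0 → ∅
[4] deliver 0→3 → N3(foll t1 [-])
[5] deliver 3→0 → N0(lead t1 [-])
[6] propose(0,'y') → N0(lead t1 [y])
[7] deliver 0→2 → N2(foll t1 [y])
[8] deliver 2→0 → ∅
[9] timeout(1) → N1(cand t1 [-])
[10] deliver 1→0 → ∅
[11] deliver 0→1 → ∅
[12] propose(1,'q') → ∅
[13] deliver 1→2 → ∅

yes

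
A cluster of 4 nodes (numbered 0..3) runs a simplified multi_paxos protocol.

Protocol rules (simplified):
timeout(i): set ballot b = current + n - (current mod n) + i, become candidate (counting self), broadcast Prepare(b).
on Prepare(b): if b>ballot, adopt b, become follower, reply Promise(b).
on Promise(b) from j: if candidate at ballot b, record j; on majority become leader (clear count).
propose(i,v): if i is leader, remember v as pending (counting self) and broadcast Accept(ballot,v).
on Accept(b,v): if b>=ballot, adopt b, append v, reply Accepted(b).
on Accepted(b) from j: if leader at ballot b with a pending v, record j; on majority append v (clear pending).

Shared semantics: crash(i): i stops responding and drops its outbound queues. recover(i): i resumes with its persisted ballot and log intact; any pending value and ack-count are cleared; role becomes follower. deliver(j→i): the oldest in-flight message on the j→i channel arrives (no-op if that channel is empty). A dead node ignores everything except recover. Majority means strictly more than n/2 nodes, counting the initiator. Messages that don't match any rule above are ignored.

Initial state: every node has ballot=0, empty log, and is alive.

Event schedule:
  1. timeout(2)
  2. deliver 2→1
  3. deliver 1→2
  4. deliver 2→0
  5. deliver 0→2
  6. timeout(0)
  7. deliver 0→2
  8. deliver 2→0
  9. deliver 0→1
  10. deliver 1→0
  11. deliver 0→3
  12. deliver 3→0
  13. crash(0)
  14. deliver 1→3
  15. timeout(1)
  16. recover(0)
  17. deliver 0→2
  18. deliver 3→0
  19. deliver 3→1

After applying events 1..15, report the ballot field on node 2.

8

[1] timeout(2) → N2(cand b6 [-])
[2] deliver 2→1 → N1(foll b6 [-])
[3] deliver 1→2 → ∅
[4] deliver 2→0 → N0(foll b6 [-])
[5] deliver 0→2 → N2(lead b6 [-])
[6] timeout(0) → N0(cand b8 [-])
[7] deliver 0→2 → N2(foll b8 [-])
[8] deliver 2→0 → ∅
[9] deliver 0→1 → N1(foll b8 [-])
[10] deliver 1→0 → N0(lead b8 [-])
[11] deliver 0→3 → N3(foll b8 [-])
[12] deliver 3→0 → ∅
[13] crash(0) → N0(✗lead b8 [-])
[14] deliver 1→3 → ∅
[15] timeout(1) → N1(cand b13 [-])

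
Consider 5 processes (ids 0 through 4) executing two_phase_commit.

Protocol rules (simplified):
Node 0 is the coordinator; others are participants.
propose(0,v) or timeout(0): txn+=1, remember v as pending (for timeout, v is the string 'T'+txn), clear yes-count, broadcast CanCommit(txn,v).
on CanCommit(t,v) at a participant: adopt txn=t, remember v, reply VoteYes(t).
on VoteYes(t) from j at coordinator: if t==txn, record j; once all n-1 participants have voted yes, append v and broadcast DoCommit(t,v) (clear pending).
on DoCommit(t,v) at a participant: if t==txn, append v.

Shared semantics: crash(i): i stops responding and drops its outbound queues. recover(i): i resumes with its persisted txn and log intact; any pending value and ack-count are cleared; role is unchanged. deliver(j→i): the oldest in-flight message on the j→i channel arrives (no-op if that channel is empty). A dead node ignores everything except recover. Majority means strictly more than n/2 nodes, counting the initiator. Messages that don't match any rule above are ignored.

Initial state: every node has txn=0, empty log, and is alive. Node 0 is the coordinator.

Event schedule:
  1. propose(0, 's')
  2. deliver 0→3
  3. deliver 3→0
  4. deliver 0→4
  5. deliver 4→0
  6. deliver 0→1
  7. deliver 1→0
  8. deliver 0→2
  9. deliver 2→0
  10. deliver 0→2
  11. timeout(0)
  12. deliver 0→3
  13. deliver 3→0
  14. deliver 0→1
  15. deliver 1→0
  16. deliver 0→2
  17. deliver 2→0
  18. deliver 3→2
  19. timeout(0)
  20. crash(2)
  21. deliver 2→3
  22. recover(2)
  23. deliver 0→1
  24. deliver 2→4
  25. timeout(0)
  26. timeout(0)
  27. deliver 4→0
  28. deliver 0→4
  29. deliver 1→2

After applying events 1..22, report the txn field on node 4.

step 1 propose(0,'s'): 0={coor,t=1,log=-}
step 2 deliver 0→3: 3={part,t=1,log=-}
step 3 deliver 3→0: —
step 4 deliver 0→4: 4={part,t=1,log=-}
step 5 deliver 4→0: —
step 6 deliver 0→1: 1={part,t=1,log=-}
step 7 deliver 1→0: —
step 8 deliver 0→2: 2={part,t=1,log=-}
step 9 deliver 2→0: 0={coor,t=1,log=s}
step 10 deliver 0→2: 2={part,t=1,log=s}
step 11 timeout(0): 0={coor,t=2,log=s}
step 12 deliver 0→3: 3={part,t=1,log=s}
step 13 deliver 3→0: —
step 14 deliver 0→1: 1={part,t=1,log=s}
step 15 deliver 1→0: —
step 16 deliver 0→2: 2={part,t=2,log=s}
step 17 deliver 2→0: —
step 18 deliver 3→2: —
step 19 timeout(0): 0={coor,t=3,log=s}
step 20 crash(2): 2={✗part,t=2,log=s}
step 21 deliver 2→3: —
step 22 recover(2): 2={part,t=2,log=s}

1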